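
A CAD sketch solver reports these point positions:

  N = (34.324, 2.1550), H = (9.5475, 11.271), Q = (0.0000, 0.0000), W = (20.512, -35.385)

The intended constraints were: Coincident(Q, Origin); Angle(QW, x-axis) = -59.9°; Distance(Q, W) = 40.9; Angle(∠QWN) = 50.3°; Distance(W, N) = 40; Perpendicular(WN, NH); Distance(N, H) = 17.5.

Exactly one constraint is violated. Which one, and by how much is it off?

Distance(N, H) = 17.5 — off by 8.90.

Q = (0.00, 0.00) ✓; QW at -59.90° ✓; |QW| = 40.90 ✓; ∠QWN = 50.30° ✓; |WN| = 40.00 ✓; ∠(WN, NH) = 90.00° ✓; |NH| = 26.40 ✗.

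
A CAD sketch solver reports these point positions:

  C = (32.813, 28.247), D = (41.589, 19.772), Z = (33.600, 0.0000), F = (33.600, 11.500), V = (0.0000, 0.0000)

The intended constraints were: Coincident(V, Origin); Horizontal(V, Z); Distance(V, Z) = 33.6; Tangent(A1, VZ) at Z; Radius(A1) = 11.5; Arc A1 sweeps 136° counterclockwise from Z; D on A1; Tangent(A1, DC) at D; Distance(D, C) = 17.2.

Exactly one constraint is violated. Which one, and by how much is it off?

Distance(D, C) = 17.2 — off by 5.00.

V = (0.00, 0.00) ✓; V.y = 0.00, Z.y = 0.00 ✓; |VZ| = 33.60 ✓; ∠(FZ, ZV) = 90.00° ✓; |FZ| = 11.50 ✓; bearing(F→D) − bearing(F→Z) = 136.0° ✓; |FD| = 11.50 ✓; ∠(FD, DC) = 90.00° ✓; |DC| = 12.20 ✗.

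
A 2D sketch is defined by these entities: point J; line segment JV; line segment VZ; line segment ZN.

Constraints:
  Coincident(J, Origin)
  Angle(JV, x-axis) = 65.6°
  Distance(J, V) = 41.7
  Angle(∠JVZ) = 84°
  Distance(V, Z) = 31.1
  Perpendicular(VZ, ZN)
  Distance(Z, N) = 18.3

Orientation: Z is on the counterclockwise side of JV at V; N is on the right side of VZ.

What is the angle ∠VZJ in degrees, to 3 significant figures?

57.2°

J is at the origin; JV runs at 65.6° with length 41.7, so V = 41.7·(cos 65.6°, sin 65.6°) = (17.2, 38.0). ∠JVZ = 84.0°, so VZ runs at 65.6° + (180° − 84.0°) = 162° from the x-axis; with |VZ| = 31.1, Z = V + 31.1·(cos 162°, sin 162°) = (-12.3, 47.8). Then cos ∠VZJ = ZV·ZJ / (|ZV||ZJ|), giving 57.2°.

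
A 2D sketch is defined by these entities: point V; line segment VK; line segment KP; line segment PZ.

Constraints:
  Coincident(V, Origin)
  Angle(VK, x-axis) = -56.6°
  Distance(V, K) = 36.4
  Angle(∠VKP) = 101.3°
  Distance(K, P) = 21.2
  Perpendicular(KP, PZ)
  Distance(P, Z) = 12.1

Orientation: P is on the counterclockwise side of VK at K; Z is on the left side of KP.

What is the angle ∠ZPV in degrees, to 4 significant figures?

38.44°

V is at the origin; VK runs at -56.6° with length 36.4, so K = 36.4·(cos -56.6°, sin -56.6°) = (20.04, -30.39). ∠VKP = 101.3°, so KP runs at -56.6° + (180° − 101.3°) = 22.10° from the x-axis; with |KP| = 21.2, P = K + 21.2·(cos 22.10°, sin 22.10°) = (39.68, -22.41). KP ⟂ PZ; with |PZ| = 12.1 on the left of KP, Z = P + 12.1·(-0.3762, 0.9265) = (35.13, -11.20). Then cos ∠ZPV = PZ·PV / (|PZ||PV|), giving 38.44°.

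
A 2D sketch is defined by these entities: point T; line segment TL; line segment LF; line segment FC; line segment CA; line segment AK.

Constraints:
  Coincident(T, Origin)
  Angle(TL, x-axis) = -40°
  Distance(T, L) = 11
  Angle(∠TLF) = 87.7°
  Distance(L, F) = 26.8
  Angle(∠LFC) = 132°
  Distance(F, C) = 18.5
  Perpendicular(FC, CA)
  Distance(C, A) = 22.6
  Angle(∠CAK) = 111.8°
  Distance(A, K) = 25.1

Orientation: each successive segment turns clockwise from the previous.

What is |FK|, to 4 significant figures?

32.28

The perpendicularity gives CA at right angles to FC, so CA runs at 89.70°; with |CA| = 22.6, A = (-27.99, -4.196). ∠CAK = 111.8° gives AK at 21.50° from the x-axis; with |AK| = 25.1, K = (-4.638, 5.003). Then |FK| = |K − F| = 32.28.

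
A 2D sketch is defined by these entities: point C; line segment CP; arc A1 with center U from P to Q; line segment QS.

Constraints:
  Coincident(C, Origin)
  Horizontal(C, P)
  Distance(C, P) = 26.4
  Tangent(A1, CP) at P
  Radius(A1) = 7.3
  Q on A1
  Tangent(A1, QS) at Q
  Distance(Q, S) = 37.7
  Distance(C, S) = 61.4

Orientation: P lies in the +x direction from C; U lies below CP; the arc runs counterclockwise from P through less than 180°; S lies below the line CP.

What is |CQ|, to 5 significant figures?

24.351

C is at the origin; C and P share the same y with |CP| = 26.4 and P on the +x side, so P = (26.400, 0.0000). The tangent condition forces UP to be normal to CP, so U = P + (0, -7.3) = (26.400, -7.3000). Since UQ ⟂ QS (tangency), |US| = √(7.3² + 37.7²) = 38.400 regardless of where Q sits on A1. So S lies on both circle(C, 61.4) and circle(U, 38.400); the below-CP intersection is S = (46.640, -39.933). Q is the foot of the tangent from S: Q = (21.041, -12.257).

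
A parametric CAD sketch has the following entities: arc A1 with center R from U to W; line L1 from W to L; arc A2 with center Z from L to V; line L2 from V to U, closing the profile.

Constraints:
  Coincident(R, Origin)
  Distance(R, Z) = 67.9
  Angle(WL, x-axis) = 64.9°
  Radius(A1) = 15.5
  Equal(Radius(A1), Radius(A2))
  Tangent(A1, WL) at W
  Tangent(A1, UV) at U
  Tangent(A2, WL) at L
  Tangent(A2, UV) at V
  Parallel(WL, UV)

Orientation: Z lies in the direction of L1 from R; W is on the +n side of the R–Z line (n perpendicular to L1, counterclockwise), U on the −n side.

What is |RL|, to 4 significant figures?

69.65

The slot axis is L1's direction at 64.9°, so u = (cos 64.9°, sin 64.9°) = (0.4242, 0.9056) and n = (−sin 64.9°, cos 64.9°) = (-0.9056, 0.4242). R is at the origin and Z lies 67.9 along u from R, so Z = 67.9·u = (28.80, 61.49). Tangency of A1 to both parallel lines with radius 15.5 puts W and U at R ± 15.5·n: W = (-14.04, 6.575), U = (14.04, -6.575). Equal radii place L and V the same way about Z: L = Z + 15.5·n = (14.77, 68.06), V = Z − 15.5·n = (42.84, 54.91). Then |RL| = |L − R| = 69.65.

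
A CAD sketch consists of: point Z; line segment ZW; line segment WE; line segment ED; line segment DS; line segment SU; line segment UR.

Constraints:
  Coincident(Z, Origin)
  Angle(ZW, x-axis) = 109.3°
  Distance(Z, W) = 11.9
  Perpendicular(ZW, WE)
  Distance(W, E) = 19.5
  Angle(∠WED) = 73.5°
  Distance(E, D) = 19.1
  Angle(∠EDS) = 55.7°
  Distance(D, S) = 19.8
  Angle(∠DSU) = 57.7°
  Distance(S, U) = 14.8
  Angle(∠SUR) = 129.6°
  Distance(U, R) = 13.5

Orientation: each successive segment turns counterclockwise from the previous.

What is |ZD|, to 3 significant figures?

15.5

Z is at the origin; ZW runs at 109.3° with length 11.9, so W = (-3.93, 11.2). ZW is perpendicular to WE, so WE runs at -161°; with |WE| = 19.5, E = (-22.3, 4.79). ∠WED = 73.5° gives ED at -54.2° from the x-axis; with |ED| = 19.1, D = (-11.2, -10.7). Then |ZD| = |D − Z| = 15.5.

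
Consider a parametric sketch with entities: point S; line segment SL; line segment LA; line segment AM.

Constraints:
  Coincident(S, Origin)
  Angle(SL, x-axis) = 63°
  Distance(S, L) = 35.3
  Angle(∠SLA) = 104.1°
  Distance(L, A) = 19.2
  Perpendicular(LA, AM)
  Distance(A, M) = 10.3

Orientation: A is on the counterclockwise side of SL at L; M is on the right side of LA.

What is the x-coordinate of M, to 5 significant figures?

8.3284

S is at the origin; SL runs at 63.0° with length 35.3, so L = 35.3·(cos 63.0°, sin 63.0°) = (16.026, 31.453). ∠SLA = 104.1°, so LA runs at 63.0° + (180° − 104.1°) = 138.90° from the x-axis; with |LA| = 19.2, A = L + 19.2·(cos 138.90°, sin 138.90°) = (1.5574, 44.074). LA is perpendicular to AM; with |AM| = 10.3 on the right of LA, M = A + 10.3·(0.65738, 0.75356) = (8.3284, 51.836). So M.x = 8.3284.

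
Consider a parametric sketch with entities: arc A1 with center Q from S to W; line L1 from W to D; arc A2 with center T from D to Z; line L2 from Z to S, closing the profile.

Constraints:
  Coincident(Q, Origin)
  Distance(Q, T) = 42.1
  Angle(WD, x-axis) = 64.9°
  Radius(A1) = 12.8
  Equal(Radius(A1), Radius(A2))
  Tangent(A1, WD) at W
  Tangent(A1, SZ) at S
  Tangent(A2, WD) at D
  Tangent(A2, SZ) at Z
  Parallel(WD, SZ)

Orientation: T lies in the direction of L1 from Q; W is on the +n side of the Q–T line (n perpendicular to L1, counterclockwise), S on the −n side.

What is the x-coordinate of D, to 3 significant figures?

6.27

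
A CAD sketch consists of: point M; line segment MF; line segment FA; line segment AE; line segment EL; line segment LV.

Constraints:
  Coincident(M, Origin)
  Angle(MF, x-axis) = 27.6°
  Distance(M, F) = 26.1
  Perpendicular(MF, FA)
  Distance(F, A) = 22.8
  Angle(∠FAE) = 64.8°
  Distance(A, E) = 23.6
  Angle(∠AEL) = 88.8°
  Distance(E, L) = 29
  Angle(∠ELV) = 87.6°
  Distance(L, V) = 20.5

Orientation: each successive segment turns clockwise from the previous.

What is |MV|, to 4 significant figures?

35.76

M is at the origin; MF runs at 27.6° with length 26.1, so F = (23.13, 12.09). MF ⟂ FA, so FA runs at -62.40°; with |FA| = 22.8, A = (33.69, -8.113). ∠FAE = 64.8° gives AE at -177.6° from the x-axis; with |AE| = 23.6, E = (10.11, -9.102). ∠AEL = 88.8° gives EL at 91.20° from the x-axis; with |EL| = 29.0, L = (9.506, 19.89). ∠ELV = 87.6° gives LV at -1.200° from the x-axis; with |LV| = 20.5, V = (30.00, 19.46). Then |MV| = |V − M| = 35.76.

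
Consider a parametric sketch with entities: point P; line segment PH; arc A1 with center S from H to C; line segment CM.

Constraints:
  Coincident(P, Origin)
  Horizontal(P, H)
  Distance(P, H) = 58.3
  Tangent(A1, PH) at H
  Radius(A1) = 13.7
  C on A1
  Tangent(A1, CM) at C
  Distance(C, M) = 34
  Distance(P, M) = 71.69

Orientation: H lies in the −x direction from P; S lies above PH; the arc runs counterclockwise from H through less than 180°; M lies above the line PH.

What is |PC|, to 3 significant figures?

47.8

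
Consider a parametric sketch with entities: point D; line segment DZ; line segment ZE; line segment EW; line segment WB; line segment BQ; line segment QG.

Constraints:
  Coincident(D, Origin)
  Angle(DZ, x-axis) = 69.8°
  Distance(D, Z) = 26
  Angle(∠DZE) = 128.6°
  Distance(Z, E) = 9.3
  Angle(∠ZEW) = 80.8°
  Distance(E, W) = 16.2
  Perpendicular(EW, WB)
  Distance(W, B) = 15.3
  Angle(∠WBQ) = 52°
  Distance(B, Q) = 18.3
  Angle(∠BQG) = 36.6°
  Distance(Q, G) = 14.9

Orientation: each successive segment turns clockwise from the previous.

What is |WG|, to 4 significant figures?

4.423

D is at the origin; DZ runs at 69.8° with length 26.0, so Z = (8.978, 24.40). ∠DZE = 128.6° gives ZE at 18.40° from the x-axis; with |ZE| = 9.3, E = (17.80, 27.34). ∠ZEW = 80.8° gives EW at -80.80° from the x-axis; with |EW| = 16.2, W = (20.39, 11.34). The perpendicularity gives WB at right angles to EW, so WB runs at -170.8°; with |WB| = 15.3, B = (5.289, 8.899). ∠WBQ = 52.0° gives BQ at 61.20° from the x-axis; with |BQ| = 18.3, Q = (14.11, 24.93). ∠BQG = 36.6° gives QG at -82.20° from the x-axis; with |QG| = 14.9, G = (16.13, 10.17). Then |WG| = |G − W| = 4.423.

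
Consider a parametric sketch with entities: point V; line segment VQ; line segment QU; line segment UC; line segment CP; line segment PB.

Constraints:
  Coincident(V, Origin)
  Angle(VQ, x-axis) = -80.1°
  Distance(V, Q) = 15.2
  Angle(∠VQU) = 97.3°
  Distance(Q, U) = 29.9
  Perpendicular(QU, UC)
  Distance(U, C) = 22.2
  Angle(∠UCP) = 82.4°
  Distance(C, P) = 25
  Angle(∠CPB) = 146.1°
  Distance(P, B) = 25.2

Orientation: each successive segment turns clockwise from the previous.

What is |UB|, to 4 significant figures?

43.71

V is at the origin; VQ runs at -80.1° with length 15.2, so Q = (2.613, -14.97). ∠VQU = 97.3° gives QU at -162.8° from the x-axis; with |QU| = 29.9, U = (-25.95, -23.82). The perpendicularity gives UC at right angles to QU, so UC runs at 107.2°; with |UC| = 22.2, C = (-32.51, -2.608). ∠UCP = 82.4° gives CP at 9.600° from the x-axis; with |CP| = 25.0, P = (-7.864, 1.561). ∠CPB = 146.1° gives PB at -24.30° from the x-axis; with |PB| = 25.2, B = (15.10, -8.809). Then |UB| = |B − U| = 43.71.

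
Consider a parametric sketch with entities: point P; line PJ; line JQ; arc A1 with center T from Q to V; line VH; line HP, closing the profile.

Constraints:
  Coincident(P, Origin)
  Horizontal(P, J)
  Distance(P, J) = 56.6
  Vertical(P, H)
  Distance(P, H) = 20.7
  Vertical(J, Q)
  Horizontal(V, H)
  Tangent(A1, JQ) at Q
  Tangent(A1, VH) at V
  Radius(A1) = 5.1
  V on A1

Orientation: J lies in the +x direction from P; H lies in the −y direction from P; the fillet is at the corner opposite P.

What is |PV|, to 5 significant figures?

55.504

P is at the origin; PJ is horizontal with |PJ| = 56.6 and J on the +x side, so J = (56.600, 0.0000). PH is vertical with |PH| = 20.7 and H on the −y side, so H = (0.0000, -20.700). The virtual corner opposite P is at (56.600, -20.700). A1 meets JQ tangentially, so TQ is at right angles to JQ and tangency of A1 to VH means the radius TV is perpendicular to VH, with radius 5.1, so the center T sits 5.1 in from both sides at T = (51.500, -15.600). That places the tangent points at Q = (56.600, -15.600) on JQ and V = (51.500, -20.700) on VH. Then |PV| = |V − P| = 55.504.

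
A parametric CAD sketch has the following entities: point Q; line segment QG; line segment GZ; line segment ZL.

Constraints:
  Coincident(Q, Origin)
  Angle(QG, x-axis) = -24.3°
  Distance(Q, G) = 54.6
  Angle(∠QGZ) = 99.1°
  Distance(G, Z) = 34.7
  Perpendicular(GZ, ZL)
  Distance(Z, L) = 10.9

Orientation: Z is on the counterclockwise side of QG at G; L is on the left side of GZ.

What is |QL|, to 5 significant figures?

61.058

∠QGZ = 99.1°, so GZ runs at -24.3° + (180° − 99.1°) = 56.600° from the x-axis; with |GZ| = 34.7, Z = G + 34.7·(cos 56.600°, sin 56.600°) = (68.864, 6.5005). The perpendicularity gives ZL at right angles to GZ; with |ZL| = 10.9 on the left of GZ, L = Z + 10.9·(-0.83485, 0.55048) = (59.764, 12.501). Then |QL| = |L − Q| = 61.058.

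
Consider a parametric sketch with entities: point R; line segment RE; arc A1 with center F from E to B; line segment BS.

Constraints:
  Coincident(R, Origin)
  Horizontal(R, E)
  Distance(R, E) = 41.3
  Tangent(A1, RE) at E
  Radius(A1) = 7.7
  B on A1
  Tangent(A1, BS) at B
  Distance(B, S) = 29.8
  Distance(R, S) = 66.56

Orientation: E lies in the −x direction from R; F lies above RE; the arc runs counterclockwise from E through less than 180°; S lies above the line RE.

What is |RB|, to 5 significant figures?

38.257

Checks: |FB| = 7.700 ✓; ∠(FB, BS) = 90.00° ✓; |BS| = 29.80 ✓; |RS| = 66.56 ✓.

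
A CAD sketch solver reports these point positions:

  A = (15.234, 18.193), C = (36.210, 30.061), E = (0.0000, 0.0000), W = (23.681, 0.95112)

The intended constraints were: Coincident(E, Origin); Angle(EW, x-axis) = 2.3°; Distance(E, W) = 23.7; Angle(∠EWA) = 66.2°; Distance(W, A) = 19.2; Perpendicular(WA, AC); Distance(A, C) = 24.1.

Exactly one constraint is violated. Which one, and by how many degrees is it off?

Perpendicular(WA, AC) — off by 3.40°.

E = (0.00, 0.00) ✓; EW at 2.300° ✓; |EW| = 23.70 ✓; ∠EWA = 66.20° ✓; |WA| = 19.20 ✓; ∠(WA, AC) = 86.60° ✗; |AC| = 24.10 ✓.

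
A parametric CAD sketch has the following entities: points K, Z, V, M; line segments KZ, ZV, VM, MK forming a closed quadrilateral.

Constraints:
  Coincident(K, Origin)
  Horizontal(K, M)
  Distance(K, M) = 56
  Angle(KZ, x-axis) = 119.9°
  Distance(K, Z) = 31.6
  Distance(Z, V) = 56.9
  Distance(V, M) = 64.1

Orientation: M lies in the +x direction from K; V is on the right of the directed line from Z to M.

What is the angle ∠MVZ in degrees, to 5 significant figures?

78.554°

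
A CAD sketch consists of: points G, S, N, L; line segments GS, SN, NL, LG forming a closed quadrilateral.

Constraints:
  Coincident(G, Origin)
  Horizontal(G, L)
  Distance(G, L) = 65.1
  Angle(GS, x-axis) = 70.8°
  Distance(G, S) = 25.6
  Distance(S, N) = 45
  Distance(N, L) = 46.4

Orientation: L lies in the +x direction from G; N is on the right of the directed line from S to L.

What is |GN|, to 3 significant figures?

29.2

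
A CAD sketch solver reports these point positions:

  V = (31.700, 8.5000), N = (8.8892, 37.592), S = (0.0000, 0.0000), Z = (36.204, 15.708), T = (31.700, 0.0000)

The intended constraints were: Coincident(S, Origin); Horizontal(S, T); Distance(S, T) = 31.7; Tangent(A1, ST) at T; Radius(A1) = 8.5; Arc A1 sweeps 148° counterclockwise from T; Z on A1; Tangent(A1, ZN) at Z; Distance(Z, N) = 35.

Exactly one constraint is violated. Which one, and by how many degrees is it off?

Tangent(A1, ZN) at Z — off by 6.70°.

S = (0.00, 0.00) ✓; S.y = 0.00, T.y = 0.00 ✓; |ST| = 31.70 ✓; ∠(VT, TS) = 90.00° ✓; |VT| = 8.500 ✓; bearing(V→Z) − bearing(V→T) = 148.0° ✓; |VZ| = 8.499 ✓; ∠(VZ, ZN) = 96.70° ✗; |ZN| = 35.00 ✓.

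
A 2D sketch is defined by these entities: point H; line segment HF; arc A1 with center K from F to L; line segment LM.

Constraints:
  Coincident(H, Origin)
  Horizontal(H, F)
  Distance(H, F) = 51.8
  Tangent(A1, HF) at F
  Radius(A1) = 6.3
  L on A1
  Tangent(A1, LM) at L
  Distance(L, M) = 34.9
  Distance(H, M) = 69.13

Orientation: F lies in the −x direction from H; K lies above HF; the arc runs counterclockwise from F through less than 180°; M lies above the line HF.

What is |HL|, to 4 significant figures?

46.43

H is at the origin; H and F share the same y with |HF| = 51.8 and F on the −x side, so F = (-51.80, 0.000). Tangency of A1 to HF means the radius KF is perpendicular to HF, so K = F + (0, 6.3) = (-51.80, 6.300). Since KL ⟂ LM (tangency), |KM| = √(6.3² + 34.9²) = 35.46 regardless of where L sits on A1. So M lies on both circle(H, 69.13) and circle(K, 35.46); the above-HF intersection is M = (-55.21, 41.60). L is the foot of the tangent from M: L = (-45.74, 8.011).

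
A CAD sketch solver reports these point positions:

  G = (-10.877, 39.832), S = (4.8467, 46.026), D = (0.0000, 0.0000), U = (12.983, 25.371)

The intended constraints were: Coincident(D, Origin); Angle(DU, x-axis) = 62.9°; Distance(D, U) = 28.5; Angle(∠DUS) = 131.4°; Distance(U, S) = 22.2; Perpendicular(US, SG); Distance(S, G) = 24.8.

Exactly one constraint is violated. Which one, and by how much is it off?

Distance(S, G) = 24.8 — off by 7.90.

D = (0.00, 0.00) ✓; DU at 62.90° ✓; |DU| = 28.50 ✓; ∠DUS = 131.4° ✓; |US| = 22.20 ✓; ∠(US, SG) = 90.00° ✓; |SG| = 16.90 ✗.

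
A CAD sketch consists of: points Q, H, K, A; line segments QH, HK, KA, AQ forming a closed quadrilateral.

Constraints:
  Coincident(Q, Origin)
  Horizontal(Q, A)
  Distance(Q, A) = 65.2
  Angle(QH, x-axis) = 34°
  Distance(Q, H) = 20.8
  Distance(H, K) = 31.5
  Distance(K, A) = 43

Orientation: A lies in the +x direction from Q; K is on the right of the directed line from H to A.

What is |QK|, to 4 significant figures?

32.23

Q is at the origin; Q and A share the same y with |QA| = 65.2 and A in +x, so A = (65.2, 0). QH runs at 34.0° with |QH| = 20.8, so H = (17.24, 11.63). K is determined by |HK| = 31.5 and |KA| = 43.0 together: it lies at the intersection of circle(H, 31.5) and circle(A, 43.0). With |HA| = 49.35, the foot of the radical line on HA is 15.99 from H and the perpendicular offset is √(31.5² − 15.99²) = 27.14. Taking the right-of-HA solution: K = (26.39, -18.51).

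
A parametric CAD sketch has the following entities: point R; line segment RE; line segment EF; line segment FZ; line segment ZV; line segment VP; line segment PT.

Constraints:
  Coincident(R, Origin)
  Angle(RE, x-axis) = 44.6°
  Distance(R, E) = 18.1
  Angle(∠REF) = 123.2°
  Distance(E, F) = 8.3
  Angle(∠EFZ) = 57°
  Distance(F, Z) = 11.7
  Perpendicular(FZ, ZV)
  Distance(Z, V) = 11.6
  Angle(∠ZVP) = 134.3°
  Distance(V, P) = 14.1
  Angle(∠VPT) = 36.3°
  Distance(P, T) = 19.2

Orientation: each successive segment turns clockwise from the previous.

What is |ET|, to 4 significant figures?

4.461

R is at the origin; RE runs at 44.6° with length 18.1, so E = (12.89, 12.71). ∠REF = 123.2° gives EF at -12.20° from the x-axis; with |EF| = 8.3, F = (21.00, 10.95). ∠EFZ = 57.0° gives FZ at -135.2° from the x-axis; with |FZ| = 11.7, Z = (12.70, 2.711). FZ ⟂ ZV, so ZV runs at 134.8°; with |ZV| = 11.6, V = (4.524, 10.94). ∠ZVP = 134.3° gives VP at 89.10° from the x-axis; with |VP| = 14.1, P = (4.746, 25.04). ∠VPT = 36.3° gives PT at -54.60° from the x-axis; with |PT| = 19.2, T = (15.87, 9.390). Then |ET| = |T − E| = 4.461.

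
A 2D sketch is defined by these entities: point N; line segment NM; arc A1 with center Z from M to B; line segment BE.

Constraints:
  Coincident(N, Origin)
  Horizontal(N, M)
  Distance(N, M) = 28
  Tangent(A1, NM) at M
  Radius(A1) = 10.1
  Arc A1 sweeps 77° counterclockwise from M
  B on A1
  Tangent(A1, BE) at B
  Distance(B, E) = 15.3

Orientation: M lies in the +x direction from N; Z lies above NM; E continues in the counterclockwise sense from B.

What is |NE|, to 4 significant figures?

47.13

N is at the origin; N and M share the same y with |NM| = 28.0 and M on the +x side, so M = (28.00, 0.000). Since A1 is tangent to NM there, ZM ⟂ NM, so Z = M + (0, 10.1) = (28.00, 10.10). On A1, M sits at bearing -90° from Z; a 77° counterclockwise sweep puts B at bearing -13°, so B = Z + 10.1·(cos -13°, sin -13°) = (37.84, 7.828). A1 meets BE tangentially, so ZB is at right angles to BE, so BE runs along (−sin -13°, cos -13°); with |BE| = 15.3, E = (41.28, 22.74). Then |NE| = |E − N| = 47.13.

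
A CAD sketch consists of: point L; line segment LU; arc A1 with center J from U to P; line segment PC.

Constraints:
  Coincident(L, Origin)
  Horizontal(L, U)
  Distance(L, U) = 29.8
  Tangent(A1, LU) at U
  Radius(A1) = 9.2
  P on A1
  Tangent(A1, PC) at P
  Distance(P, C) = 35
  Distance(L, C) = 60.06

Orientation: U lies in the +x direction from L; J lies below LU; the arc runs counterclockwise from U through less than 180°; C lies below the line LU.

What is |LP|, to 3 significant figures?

26.3

L is at the origin; LU is horizontal with |LU| = 29.8 and U on the +x side, so U = (29.8, 0.00). Since A1 is tangent to LU there, JU ⟂ LU, so J = U + (0, -9.2) = (29.8, -9.20). Since JP ⟂ PC (tangency), |JC| = √(9.2² + 35.0²) = 36.2 regardless of where P sits on A1. So C lies on both circle(L, 60.06) and circle(J, 36.2); the below-LU intersection is C = (41.5, -43.5). P is the foot of the tangent from C: P = (22.1, -14.3).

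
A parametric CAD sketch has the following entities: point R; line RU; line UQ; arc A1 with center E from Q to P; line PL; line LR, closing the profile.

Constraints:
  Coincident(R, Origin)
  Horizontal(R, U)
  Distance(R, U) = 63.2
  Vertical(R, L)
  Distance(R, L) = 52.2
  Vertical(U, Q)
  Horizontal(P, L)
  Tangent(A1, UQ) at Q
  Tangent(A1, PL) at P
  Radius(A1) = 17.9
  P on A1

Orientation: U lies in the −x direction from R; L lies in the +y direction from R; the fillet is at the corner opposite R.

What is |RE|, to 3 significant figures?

56.8

R is at the origin; R and U share the same y with |RU| = 63.2 and U on the −x side, so U = (-63.2, 0.00). RL is vertical with |RL| = 52.2 and L on the +y side, so L = (0.00, 52.2). The virtual corner opposite R is at (-63.2, 52.2). Tangency of A1 to UQ means the radius EQ is perpendicular to UQ and the tangent condition forces EP to be normal to PL, with radius 17.9, so the center E sits 17.9 in from both sides at E = (-45.3, 34.3). Then |RE| = |E − R| = 56.8.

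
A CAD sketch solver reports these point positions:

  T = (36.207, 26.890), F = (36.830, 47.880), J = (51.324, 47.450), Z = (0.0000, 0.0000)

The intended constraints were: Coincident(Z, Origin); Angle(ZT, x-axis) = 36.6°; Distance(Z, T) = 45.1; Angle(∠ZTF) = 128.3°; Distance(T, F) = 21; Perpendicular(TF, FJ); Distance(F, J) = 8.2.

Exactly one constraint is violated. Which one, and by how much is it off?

Distance(F, J) = 8.2 — off by 6.30.

Z = (0.00, 0.00) ✓; ZT at 36.60° ✓; |ZT| = 45.10 ✓; ∠ZTF = 128.3° ✓; |TF| = 21.00 ✓; ∠(TF, FJ) = 90.00° ✓; |FJ| = 14.50 ✗.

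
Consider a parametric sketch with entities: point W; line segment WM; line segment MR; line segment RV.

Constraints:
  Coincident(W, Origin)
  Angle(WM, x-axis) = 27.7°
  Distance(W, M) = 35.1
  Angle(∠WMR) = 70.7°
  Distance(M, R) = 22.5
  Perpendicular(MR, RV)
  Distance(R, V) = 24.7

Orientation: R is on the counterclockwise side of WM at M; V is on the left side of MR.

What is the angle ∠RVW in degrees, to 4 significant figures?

127.7°

W is at the origin; WM runs at 27.7° with length 35.1, so M = 35.1·(cos 27.7°, sin 27.7°) = (31.08, 16.32). ∠WMR = 70.7°, so MR runs at 27.7° + (180° − 70.7°) = 137.0° from the x-axis; with |MR| = 22.5, R = M + 22.5·(cos 137.0°, sin 137.0°) = (14.62, 31.66). MR is perpendicular to RV; with |RV| = 24.7 on the left of MR, V = R + 24.7·(-0.6820, -0.7314) = (-2.224, 13.60). Then cos ∠RVW = VR·VW / (|VR||VW|), giving 127.7°.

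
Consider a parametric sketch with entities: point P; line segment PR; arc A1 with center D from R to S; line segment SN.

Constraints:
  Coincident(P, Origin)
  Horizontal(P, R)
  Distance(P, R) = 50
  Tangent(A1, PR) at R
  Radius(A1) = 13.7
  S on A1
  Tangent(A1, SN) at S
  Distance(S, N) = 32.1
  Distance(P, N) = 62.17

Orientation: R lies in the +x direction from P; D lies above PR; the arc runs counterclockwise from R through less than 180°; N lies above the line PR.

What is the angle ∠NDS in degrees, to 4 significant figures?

66.89°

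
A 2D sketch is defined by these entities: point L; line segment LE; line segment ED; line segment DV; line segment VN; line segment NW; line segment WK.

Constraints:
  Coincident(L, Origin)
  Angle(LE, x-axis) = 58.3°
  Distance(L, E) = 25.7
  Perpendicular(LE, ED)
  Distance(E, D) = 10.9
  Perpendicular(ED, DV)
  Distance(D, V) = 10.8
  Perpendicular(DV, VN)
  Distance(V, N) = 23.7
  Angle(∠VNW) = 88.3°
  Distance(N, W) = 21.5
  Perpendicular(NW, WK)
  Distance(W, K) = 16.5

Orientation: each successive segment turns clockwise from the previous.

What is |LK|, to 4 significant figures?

36.16

∠VNW = 88.3° gives NW at 56.60° from the x-axis; with |NW| = 21.5, W = (8.774, 37.35). NW ⟂ WK, so WK runs at -33.40°; with |WK| = 16.5, K = (22.55, 28.27). Then |LK| = |K − L| = 36.16.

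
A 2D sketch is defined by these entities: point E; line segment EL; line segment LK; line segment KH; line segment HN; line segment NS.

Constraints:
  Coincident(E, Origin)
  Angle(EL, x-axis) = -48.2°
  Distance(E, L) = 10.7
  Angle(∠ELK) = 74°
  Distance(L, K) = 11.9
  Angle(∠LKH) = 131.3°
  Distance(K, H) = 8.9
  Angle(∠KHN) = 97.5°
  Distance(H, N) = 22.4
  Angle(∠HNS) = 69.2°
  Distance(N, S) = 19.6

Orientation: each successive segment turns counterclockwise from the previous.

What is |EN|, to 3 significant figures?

13.3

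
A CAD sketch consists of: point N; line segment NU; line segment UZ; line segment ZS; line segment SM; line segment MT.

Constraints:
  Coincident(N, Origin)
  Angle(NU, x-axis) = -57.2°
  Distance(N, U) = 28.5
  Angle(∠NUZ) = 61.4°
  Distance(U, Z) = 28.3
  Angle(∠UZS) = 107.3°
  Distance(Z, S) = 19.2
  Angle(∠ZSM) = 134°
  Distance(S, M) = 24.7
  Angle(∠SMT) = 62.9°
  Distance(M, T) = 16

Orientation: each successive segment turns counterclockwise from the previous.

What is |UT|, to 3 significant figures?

29.8

N is at the origin; NU runs at -57.2° with length 28.5, so U = (15.4, -24.0). ∠NUZ = 61.4° gives UZ at 61.4° from the x-axis; with |UZ| = 28.3, Z = (29.0, 0.891). ∠UZS = 107.3° gives ZS at 134° from the x-axis; with |ZS| = 19.2, S = (15.6, 14.7). ∠ZSM = 134.0° gives SM at -180° from the x-axis; with |SM| = 24.7, M = (-9.08, 14.6). ∠SMT = 62.9° gives MT at -62.8° from the x-axis; with |MT| = 16.0, T = (-1.76, 0.405). Then |UT| = |T − U| = 29.8.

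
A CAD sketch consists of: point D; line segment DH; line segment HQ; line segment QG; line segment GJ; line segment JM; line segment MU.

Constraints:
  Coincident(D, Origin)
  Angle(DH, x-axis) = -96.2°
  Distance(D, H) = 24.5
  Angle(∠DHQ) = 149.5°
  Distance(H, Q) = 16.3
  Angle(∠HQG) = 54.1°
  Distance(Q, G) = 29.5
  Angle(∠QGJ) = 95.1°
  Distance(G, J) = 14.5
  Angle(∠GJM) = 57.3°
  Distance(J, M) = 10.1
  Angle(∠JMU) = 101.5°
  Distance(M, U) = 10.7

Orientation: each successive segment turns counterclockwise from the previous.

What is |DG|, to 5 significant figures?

23.149

D is at the origin; DH runs at -96.2° with length 24.5, so H = (-2.6460, -24.357). ∠DHQ = 149.5° gives HQ at -65.700° from the x-axis; with |HQ| = 16.3, Q = (4.0617, -39.213). ∠HQG = 54.1° gives QG at 60.200° from the x-axis; with |QG| = 29.5, G = (18.722, -13.613). Then |DG| = |G − D| = 23.149.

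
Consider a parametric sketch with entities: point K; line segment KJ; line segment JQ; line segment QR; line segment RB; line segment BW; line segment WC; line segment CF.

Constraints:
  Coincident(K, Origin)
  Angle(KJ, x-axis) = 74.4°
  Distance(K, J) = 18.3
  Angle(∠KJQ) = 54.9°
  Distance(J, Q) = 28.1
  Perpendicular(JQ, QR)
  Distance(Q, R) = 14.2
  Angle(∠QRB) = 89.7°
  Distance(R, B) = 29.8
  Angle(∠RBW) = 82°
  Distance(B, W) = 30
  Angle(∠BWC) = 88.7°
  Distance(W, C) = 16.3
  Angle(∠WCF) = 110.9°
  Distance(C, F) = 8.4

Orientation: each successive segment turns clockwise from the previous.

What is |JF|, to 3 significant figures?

20.9

K is at the origin; KJ runs at 74.4° with length 18.3, so J = (4.92, 17.6). ∠KJQ = 54.9° gives JQ at -50.7° from the x-axis; with |JQ| = 28.1, Q = (22.7, -4.12). JQ ⟂ QR, so QR runs at -141°; with |QR| = 14.2, R = (11.7, -13.1). ∠QRB = 89.7° gives RB at 129° from the x-axis; with |RB| = 29.8, B = (-7.02, 10.0). ∠RBW = 82.0° gives BW at 31.0° from the x-axis; with |BW| = 30.0, W = (18.7, 25.5). ∠BWC = 88.7° gives WC at -60.3° from the x-axis; with |WC| = 16.3, C = (26.8, 11.3). ∠WCF = 110.9° gives CF at -129° from the x-axis; with |CF| = 8.4, F = (21.4, 4.85). Then |JF| = |F − J| = 20.9.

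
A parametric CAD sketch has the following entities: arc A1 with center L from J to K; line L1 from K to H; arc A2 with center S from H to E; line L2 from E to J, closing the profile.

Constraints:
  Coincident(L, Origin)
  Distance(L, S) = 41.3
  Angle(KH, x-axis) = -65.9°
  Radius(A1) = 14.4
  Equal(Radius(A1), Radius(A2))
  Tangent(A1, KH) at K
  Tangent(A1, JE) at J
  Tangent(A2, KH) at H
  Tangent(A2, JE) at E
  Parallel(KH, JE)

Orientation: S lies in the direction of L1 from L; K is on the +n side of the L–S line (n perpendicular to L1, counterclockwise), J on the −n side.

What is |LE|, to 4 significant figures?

43.74

Tangency of A1 to both parallel lines with radius 14.4 puts K and J at L ± 14.4·n: K = (13.14, 5.880), J = (-13.14, -5.880). Equal radii place H and E the same way about S: H = S + 14.4·n = (30.01, -31.82), E = S − 14.4·n = (3.719, -43.58). Then |LE| = |E − L| = 43.74.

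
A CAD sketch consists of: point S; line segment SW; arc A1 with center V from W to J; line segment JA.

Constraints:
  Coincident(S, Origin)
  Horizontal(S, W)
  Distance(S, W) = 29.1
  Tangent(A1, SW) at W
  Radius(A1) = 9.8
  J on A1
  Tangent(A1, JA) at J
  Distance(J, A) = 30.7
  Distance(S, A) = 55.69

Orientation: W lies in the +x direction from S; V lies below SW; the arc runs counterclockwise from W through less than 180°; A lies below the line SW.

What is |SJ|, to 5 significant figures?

25.880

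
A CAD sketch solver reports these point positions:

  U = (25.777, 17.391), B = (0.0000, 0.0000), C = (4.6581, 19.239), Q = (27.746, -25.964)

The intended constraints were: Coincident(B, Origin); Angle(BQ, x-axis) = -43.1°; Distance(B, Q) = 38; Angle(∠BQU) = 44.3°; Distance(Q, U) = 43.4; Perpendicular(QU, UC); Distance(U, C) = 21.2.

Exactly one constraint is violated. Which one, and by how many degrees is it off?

Perpendicular(QU, UC) — off by 7.60°.

B = (0.00, 0.00) ✓; BQ at -43.10° ✓; |BQ| = 38.00 ✓; ∠BQU = 44.30° ✓; |QU| = 43.40 ✓; ∠(QU, UC) = 82.40° ✗; |UC| = 21.20 ✓.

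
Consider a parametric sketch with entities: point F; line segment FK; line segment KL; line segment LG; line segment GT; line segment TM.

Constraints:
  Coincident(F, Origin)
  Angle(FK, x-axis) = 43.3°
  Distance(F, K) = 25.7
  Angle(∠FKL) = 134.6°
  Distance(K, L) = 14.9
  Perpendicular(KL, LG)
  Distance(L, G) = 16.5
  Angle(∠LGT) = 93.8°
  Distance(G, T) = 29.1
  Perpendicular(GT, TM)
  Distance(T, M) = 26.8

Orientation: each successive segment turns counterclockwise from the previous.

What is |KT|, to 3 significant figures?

23.2

F is at the origin; FK runs at 43.3° with length 25.7, so K = (18.7, 17.6). ∠FKL = 134.6° gives KL at 88.7° from the x-axis; with |KL| = 14.9, L = (19.0, 32.5). KL is perpendicular to LG, so LG runs at 179°; with |LG| = 16.5, G = (2.55, 32.9). ∠LGT = 93.8° gives GT at -95.1° from the x-axis; with |GT| = 29.1, T = (-0.0408, 3.91). Then |KT| = |T − K| = 23.2.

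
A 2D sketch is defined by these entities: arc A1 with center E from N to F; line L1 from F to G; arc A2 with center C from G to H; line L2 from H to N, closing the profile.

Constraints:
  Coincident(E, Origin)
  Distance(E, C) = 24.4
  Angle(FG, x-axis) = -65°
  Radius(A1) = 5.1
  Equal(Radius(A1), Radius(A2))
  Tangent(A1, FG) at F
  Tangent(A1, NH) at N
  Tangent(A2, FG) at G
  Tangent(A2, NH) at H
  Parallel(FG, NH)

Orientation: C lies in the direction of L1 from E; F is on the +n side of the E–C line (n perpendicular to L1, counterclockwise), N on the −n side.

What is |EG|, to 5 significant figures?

24.927

The slot axis is L1's direction at -65.0°, so u = (cos -65.0°, sin -65.0°) = (0.42262, -0.90631) and n = (−sin -65.0°, cos -65.0°) = (0.90631, 0.42262). E is at the origin and C lies 24.4 along u from E, so C = 24.4·u = (10.312, -22.114). Tangency of A1 to both parallel lines with radius 5.1 puts F and N at E ± 5.1·n: F = (4.6222, 2.1554), N = (-4.6222, -2.1554). Equal radii place G and H the same way about C: G = C + 5.1·n = (14.934, -19.959), H = C − 5.1·n = (5.6897, -24.269). Then |EG| = |G − E| = 24.927.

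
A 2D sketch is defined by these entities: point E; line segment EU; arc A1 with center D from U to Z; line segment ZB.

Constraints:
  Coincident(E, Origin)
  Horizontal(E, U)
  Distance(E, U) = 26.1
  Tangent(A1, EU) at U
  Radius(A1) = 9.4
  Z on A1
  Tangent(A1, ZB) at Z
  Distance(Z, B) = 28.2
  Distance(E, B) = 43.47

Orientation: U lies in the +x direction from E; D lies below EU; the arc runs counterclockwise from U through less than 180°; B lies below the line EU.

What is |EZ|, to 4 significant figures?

19.80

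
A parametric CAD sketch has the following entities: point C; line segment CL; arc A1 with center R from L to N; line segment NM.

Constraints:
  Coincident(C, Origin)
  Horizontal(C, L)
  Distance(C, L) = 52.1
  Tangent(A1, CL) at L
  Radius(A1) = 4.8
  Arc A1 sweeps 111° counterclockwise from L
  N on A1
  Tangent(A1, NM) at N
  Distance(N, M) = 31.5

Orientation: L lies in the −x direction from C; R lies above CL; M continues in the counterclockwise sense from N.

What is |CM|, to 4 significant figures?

69.00

C is at the origin; CL is horizontal with |CL| = 52.1 and L on the −x side, so L = (-52.10, 0.000). A1 meets CL tangentially, so RL is at right angles to CL, so R = L + (0, 4.8) = (-52.10, 4.800). On A1, L sits at bearing -90° from R; a 111° counterclockwise sweep puts N at bearing 21°, so N = R + 4.8·(cos 21°, sin 21°) = (-47.62, 6.520). Tangency of A1 to NM means the radius RN is perpendicular to NM, so NM runs along (−sin 21°, cos 21°); with |NM| = 31.5, M = (-58.91, 35.93). Then |CM| = |M − C| = 69.00.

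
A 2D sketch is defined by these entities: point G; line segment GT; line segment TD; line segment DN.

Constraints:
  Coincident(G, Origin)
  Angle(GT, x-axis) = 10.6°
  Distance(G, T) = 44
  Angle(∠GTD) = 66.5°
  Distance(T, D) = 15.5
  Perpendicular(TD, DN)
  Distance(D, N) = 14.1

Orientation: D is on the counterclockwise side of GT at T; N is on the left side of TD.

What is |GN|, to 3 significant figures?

26.3

G is at the origin; GT runs at 10.6° with length 44.0, so T = 44.0·(cos 10.6°, sin 10.6°) = (43.2, 8.09). ∠GTD = 66.5°, so TD runs at 10.6° + (180° − 66.5°) = 124° from the x-axis; with |TD| = 15.5, D = T + 15.5·(cos 124°, sin 124°) = (34.6, 20.9). TD ⟂ DN; with |DN| = 14.1 on the left of TD, N = D + 14.1·(-0.828, -0.561) = (22.9, 13.0). Then |GN| = |N − G| = 26.3.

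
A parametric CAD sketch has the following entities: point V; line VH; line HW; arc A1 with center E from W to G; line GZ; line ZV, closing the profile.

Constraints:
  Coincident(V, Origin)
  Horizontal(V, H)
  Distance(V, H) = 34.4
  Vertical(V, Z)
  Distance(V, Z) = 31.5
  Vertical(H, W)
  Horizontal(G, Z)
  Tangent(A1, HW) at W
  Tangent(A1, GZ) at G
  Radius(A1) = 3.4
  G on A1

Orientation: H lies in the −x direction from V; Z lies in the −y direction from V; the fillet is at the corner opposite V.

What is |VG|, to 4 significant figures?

44.20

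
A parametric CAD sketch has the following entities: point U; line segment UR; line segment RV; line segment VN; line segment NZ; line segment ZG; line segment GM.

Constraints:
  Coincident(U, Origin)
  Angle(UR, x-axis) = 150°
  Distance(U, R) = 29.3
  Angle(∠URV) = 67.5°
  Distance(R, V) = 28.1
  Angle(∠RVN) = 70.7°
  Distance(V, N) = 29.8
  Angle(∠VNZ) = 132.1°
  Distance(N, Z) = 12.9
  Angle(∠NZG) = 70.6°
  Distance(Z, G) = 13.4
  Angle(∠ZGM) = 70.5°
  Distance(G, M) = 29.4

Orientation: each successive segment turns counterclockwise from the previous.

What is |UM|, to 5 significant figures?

22.613

U is at the origin; UR runs at 150.0° with length 29.3, so R = (-25.375, 14.650). ∠URV = 67.5° gives RV at -97.500° from the x-axis; with |RV| = 28.1, V = (-29.042, -13.210). ∠RVN = 70.7° gives VN at 11.800° from the x-axis; with |VN| = 29.8, N = (0.12792, -7.1156). ∠VNZ = 132.1° gives NZ at 59.700° from the x-axis; with |NZ| = 12.9, Z = (6.6363, 4.0222). ∠NZG = 70.6° gives ZG at 169.10° from the x-axis; with |ZG| = 13.4, G = (-6.5219, 6.5561). ∠ZGM = 70.5° gives GM at -81.400° from the x-axis; with |GM| = 29.4, M = (-2.1256, -22.513). Then |UM| = |M − U| = 22.613.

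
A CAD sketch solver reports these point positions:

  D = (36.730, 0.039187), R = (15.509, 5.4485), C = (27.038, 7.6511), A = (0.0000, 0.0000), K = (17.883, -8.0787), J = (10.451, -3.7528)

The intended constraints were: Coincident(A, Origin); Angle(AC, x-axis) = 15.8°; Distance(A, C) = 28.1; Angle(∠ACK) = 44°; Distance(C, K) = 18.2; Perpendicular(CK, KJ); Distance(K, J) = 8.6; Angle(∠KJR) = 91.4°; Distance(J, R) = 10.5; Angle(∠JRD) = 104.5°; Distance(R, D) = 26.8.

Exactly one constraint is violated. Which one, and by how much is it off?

Distance(R, D) = 26.8 — off by 4.90.

A = (0.00, 0.00) ✓; AC at 15.80° ✓; |AC| = 28.10 ✓; ∠ACK = 44.00° ✓; |CK| = 18.20 ✓; ∠(CK, KJ) = 90.00° ✓; |KJ| = 8.599 ✓; ∠KJR = 91.40° ✓; |JR| = 10.50 ✓; ∠JRD = 104.5° ✓; |RD| = 21.90 ✗.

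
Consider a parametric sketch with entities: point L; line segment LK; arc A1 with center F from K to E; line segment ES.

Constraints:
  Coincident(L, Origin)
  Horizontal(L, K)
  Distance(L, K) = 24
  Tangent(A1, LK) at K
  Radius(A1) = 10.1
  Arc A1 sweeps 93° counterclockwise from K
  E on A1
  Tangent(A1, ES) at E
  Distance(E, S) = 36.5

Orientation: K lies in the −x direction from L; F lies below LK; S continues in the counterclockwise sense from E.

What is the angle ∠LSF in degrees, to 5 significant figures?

21.883°

L is at the origin; L and K share the same y with |LK| = 24.0 and K on the −x side, so K = (-24.000, 0.0000). Tangency of A1 to LK means the radius FK is perpendicular to LK, so F = K + (0, -10.1) = (-24.000, -10.100). On A1, K sits at bearing 90° from F; a 93° counterclockwise sweep puts E at bearing 183°, so E = F + 10.1·(cos 183°, sin 183°) = (-34.086, -10.629). A1 meets ES tangentially, so FE is at right angles to ES, so ES runs along (−sin 183°, cos 183°); with |ES| = 36.5, S = (-32.176, -47.079). Then cos ∠LSF = SL·SF / (|SL||SF|), giving 21.883°.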